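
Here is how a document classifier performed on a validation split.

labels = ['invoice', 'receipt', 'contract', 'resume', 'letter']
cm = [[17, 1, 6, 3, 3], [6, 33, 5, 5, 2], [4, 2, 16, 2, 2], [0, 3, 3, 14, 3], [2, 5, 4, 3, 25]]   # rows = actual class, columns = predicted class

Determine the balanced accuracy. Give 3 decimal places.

0.616

Balanced accuracy = mean of per-class recall.
  invoice: recall = 17/30 = 0.5667
  receipt: recall = 33/51 = 0.6471
  contract: recall = 16/26 = 0.6154
  resume: recall = 14/23 = 0.6087
  letter: recall = 25/39 = 0.6410
Mean = (0.5667 + 0.6471 + 0.6154 + 0.6087 + 0.6410) / 5 = 0.616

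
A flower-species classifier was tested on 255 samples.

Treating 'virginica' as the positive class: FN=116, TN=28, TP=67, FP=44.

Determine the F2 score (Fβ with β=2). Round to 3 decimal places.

0.397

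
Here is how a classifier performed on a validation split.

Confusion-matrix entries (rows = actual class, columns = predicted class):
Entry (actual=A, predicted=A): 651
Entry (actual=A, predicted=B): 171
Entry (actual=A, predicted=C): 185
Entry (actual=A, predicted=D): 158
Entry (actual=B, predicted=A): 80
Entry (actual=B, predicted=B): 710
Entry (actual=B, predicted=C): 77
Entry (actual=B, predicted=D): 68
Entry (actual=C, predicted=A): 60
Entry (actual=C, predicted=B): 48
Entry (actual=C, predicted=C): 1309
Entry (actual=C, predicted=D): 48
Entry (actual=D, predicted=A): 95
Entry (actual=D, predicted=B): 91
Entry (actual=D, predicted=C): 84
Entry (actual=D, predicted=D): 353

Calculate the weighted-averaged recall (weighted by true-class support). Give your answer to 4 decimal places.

0.7218

Per-class recall (TP/(TP+FN)):
  A: TP=651, FN=171+185+158=514 → 651/1165 = 0.55880
  B: TP=710, FN=80+77+68=225 → 710/935 = 0.75936
  C: TP=1309, FN=60+48+48=156 → 1309/1465 = 0.89352
  D: TP=353, FN=95+91+84=270 → 353/623 = 0.56661
Weighted-recall = Σ (supportᵢ/N)·recallᵢ with N=4188: (1165/4188)·0.55880 + (935/4188)·0.75936 + (1465/4188)·0.89352 + (623/4188)·0.56661 = 0.7218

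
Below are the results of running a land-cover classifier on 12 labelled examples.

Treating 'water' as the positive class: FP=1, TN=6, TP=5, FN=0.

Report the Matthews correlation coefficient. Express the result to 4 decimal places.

MCC = (TP·TN − FP·FN) / √((TP+FP)(TP+FN)(TN+FP)(TN+FN))
Numerator = 5·6 − 1·0 = 30
Denominator = √(6·5·7·6) = √1260 = 35.4965
MCC = 30 / 35.4965 = 0.8452

0.8452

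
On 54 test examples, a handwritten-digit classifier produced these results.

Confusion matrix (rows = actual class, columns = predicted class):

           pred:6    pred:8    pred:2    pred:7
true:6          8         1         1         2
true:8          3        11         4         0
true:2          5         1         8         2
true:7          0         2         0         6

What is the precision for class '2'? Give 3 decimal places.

One-vs-rest for '2': TP = diagonal; FP = other classes predicted '2'; FN = '2' predicted as other.
precision = TP/(TP+FP).
2: TP=8, FP=1+4+0=5 → 8/13 = 0.6154

0.615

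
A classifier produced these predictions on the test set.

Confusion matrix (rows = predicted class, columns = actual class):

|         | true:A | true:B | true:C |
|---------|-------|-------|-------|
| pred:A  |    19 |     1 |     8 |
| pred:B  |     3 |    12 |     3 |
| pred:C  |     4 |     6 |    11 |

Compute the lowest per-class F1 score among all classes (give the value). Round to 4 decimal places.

Per-class F1 score (2·TP/(2·TP+FP+FN)):
  A: TP=19, FP=1+8=9, FN=3+4=7 → 38/54 = 0.70370
  B: TP=12, FP=3+3=6, FN=1+6=7 → 24/37 = 0.64865
  C: TP=11, FP=4+6=10, FN=8+3=11 → 22/43 = 0.51163
Lowest is class 'C' with F1 score = 0.5116.

0.5116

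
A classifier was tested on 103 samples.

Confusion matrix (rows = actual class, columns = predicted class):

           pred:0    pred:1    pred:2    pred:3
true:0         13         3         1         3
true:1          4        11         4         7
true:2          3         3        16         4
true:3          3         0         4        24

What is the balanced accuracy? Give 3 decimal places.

Balanced accuracy = mean of per-class recall.
  0: recall = 13/20 = 0.6500
  1: recall = 11/26 = 0.4231
  2: recall = 16/26 = 0.6154
  3: recall = 24/31 = 0.7742
Mean = (0.6500 + 0.4231 + 0.6154 + 0.7742) / 4 = 0.616

0.616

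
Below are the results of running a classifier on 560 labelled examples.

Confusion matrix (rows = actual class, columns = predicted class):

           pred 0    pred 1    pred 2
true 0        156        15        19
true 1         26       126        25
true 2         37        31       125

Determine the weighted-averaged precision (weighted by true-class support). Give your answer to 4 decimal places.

Per-class precision (TP/(TP+FP)):
  0: TP=156, FP=26+37=63 → 156/219 = 0.71233
  1: TP=126, FP=15+31=46 → 126/172 = 0.73256
  2: TP=125, FP=19+25=44 → 125/169 = 0.73964
Weighted-precision = Σ (supportᵢ/N)·precisionᵢ with N=560: (190/560)·0.71233 + (177/560)·0.73256 + (193/560)·0.73964 = 0.7281

0.7281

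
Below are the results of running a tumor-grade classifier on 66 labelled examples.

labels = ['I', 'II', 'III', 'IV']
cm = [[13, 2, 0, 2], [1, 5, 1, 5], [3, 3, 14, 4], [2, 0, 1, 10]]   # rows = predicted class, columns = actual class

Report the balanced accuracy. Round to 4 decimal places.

0.6339

Balanced accuracy = mean of per-class recall.
  I: recall = 13/19 = 0.68421
  II: recall = 5/10 = 0.50000
  III: recall = 14/16 = 0.87500
  IV: recall = 10/21 = 0.47619
Mean = (0.68421 + 0.50000 + 0.87500 + 0.47619) / 4 = 0.6339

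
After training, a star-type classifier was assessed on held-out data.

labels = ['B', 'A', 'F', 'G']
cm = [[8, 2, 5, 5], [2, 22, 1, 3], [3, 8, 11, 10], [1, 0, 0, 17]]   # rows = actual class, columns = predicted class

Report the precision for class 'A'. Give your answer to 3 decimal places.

0.688

Treat 'A' as positive and all other classes as negative.
precision = TP/(TP+FP).
A: TP=22, FP=2+8+0=10 → 22/32 = 0.6875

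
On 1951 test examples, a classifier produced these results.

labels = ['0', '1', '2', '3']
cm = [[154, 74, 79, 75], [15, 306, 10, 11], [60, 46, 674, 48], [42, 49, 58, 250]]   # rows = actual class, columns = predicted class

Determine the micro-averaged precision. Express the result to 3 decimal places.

Micro-averaging pools counts across classes: ΣTP=1384, ΣFP=567, ΣFN=567.
Micro-precision = TP/(TP+FP) on pooled counts = 0.709 (equals overall accuracy in single-label multiclass).

0.709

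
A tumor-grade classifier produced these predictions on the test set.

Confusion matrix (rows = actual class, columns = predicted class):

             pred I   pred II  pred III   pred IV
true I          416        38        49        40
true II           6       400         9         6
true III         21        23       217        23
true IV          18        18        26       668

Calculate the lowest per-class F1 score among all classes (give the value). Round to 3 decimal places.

Per-class F1 score (2·TP/(2·TP+FP+FN)):
  I: TP=416, FP=6+21+18=45, FN=38+49+40=127 → 832/1004 = 0.8287
  II: TP=400, FP=38+23+18=79, FN=6+9+6=21 → 800/900 = 0.8889
  III: TP=217, FP=49+9+26=84, FN=21+23+23=67 → 434/585 = 0.7419
  IV: TP=668, FP=40+6+23=69, FN=18+18+26=62 → 1336/1467 = 0.9107
Lowest is class 'III' with F1 score = 0.742.

0.742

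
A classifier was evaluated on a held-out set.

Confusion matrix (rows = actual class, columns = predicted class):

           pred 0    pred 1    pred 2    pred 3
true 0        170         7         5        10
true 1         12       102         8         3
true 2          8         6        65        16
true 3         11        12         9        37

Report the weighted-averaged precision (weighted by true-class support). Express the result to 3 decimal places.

0.774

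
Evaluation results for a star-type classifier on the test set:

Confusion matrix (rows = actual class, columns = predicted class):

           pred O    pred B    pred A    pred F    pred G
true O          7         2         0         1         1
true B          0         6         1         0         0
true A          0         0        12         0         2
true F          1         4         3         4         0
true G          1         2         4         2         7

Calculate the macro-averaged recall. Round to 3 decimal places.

0.624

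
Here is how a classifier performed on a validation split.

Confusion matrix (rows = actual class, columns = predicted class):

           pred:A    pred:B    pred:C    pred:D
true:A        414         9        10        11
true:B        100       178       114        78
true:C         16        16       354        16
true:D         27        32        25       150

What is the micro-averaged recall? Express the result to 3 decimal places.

Micro-averaging pools counts across classes: ΣTP=1096, ΣFP=454, ΣFN=454.
Micro-recall = TP/(TP+FN) on pooled counts = 0.707 (equals overall accuracy in single-label multiclass).

0.707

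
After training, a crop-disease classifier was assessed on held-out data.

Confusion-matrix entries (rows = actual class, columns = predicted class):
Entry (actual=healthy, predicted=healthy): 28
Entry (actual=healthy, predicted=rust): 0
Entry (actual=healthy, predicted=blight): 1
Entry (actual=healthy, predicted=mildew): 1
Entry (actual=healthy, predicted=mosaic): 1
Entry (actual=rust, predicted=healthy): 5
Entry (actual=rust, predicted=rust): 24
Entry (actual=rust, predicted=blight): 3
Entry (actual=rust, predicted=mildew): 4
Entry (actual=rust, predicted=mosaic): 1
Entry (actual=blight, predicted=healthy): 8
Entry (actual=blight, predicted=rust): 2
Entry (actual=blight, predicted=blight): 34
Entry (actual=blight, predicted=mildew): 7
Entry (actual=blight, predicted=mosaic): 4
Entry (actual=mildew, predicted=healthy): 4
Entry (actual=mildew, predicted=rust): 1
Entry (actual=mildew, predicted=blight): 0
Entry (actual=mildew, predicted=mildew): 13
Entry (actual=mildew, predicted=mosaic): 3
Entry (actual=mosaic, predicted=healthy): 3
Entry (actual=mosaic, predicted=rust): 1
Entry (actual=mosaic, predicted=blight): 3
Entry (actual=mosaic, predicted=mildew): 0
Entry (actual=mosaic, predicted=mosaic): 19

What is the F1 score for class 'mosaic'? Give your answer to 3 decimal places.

Treat 'mosaic' as positive and all other classes as negative.
F1 score = 2·TP/(2·TP+FP+FN).
mosaic: TP=19, FP=1+1+4+3=9, FN=3+1+3+0=7 → 38/54 = 0.7037

0.704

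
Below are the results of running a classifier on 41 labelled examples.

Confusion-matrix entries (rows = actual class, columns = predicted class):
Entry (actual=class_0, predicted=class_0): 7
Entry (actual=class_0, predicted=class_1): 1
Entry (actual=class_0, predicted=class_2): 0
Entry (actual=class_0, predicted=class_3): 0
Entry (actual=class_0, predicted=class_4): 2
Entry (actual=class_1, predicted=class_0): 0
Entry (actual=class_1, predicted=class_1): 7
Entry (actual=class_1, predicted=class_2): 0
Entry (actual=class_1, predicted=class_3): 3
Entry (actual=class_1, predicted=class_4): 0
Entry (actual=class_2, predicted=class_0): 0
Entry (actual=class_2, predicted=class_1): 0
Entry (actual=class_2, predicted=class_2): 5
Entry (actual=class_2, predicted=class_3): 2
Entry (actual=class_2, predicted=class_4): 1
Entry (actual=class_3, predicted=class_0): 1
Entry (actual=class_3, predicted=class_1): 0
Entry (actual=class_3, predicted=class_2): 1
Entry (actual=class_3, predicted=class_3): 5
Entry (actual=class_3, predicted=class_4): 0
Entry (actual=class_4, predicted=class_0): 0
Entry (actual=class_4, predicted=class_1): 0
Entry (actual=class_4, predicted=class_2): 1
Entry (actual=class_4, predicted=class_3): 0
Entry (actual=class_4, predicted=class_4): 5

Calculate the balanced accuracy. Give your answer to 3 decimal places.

0.715

Balanced accuracy = mean of per-class recall.
  class_0: recall = 7/10 = 0.7000
  class_1: recall = 7/10 = 0.7000
  class_2: recall = 5/8 = 0.6250
  class_3: recall = 5/7 = 0.7143
  class_4: recall = 5/6 = 0.8333
Mean = (0.7000 + 0.7000 + 0.6250 + 0.7143 + 0.8333) / 5 = 0.715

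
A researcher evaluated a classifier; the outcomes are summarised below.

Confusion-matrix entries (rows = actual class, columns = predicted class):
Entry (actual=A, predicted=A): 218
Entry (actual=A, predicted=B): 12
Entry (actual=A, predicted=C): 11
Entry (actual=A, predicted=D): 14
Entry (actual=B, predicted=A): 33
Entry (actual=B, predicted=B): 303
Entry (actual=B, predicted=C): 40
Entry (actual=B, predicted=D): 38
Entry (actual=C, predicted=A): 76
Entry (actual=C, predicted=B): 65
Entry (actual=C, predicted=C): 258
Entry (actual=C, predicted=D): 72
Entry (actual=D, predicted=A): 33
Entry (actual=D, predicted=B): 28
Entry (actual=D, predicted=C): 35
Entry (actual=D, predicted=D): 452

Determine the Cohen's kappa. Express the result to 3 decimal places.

Observed agreement pₒ = trace/N = 1231/1688 = 0.7293
Expected agreement pₑ = Σ (rowᵢ·colᵢ)/N² = (255·360 + 414·408 + 471·344 + 548·576)/1688² = 0.2591
κ = (pₒ − pₑ)/(1 − pₑ) = (0.7293 − 0.2591)/(1 − 0.2591) = 0.635

0.635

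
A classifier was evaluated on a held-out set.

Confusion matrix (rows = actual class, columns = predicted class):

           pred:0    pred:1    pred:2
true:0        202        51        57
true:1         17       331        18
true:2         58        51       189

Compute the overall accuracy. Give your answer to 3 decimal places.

Accuracy = trace / total = (202+331+189=722) / 974 = 722/974 = 0.741

0.741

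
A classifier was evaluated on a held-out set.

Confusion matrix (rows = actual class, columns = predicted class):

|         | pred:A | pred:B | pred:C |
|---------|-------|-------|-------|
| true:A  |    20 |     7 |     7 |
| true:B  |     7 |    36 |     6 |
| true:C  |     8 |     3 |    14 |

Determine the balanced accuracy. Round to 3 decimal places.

Balanced accuracy = mean of per-class recall.
  A: recall = 20/34 = 0.5882
  B: recall = 36/49 = 0.7347
  C: recall = 14/25 = 0.5600
Mean = (0.5882 + 0.7347 + 0.5600) / 3 = 0.628

0.628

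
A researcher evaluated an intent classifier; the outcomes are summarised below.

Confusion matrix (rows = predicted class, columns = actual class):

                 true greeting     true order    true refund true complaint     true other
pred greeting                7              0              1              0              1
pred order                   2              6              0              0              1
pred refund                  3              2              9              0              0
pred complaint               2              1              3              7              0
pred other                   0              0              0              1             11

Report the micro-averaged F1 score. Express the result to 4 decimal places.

0.7018

Micro-averaging pools counts across classes: ΣTP=40, ΣFP=17, ΣFN=17.
Micro-F1 score = 2·TP/(2·TP+FP+FN) on pooled counts = 0.7018 (equals overall accuracy in single-label multiclass).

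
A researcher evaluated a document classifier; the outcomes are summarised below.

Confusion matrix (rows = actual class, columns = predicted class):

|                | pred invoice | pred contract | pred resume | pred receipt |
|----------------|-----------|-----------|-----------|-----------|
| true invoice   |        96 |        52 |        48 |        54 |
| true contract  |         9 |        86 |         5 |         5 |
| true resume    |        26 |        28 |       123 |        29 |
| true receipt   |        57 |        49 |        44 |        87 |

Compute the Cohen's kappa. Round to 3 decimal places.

0.326

Observed agreement pₒ = trace/N = 392/798 = 0.4912
Expected agreement pₑ = Σ (rowᵢ·colᵢ)/N² = (250·188 + 105·215 + 206·220 + 237·175)/798² = 0.2456
κ = (pₒ − pₑ)/(1 − pₑ) = (0.4912 − 0.2456)/(1 − 0.2456) = 0.326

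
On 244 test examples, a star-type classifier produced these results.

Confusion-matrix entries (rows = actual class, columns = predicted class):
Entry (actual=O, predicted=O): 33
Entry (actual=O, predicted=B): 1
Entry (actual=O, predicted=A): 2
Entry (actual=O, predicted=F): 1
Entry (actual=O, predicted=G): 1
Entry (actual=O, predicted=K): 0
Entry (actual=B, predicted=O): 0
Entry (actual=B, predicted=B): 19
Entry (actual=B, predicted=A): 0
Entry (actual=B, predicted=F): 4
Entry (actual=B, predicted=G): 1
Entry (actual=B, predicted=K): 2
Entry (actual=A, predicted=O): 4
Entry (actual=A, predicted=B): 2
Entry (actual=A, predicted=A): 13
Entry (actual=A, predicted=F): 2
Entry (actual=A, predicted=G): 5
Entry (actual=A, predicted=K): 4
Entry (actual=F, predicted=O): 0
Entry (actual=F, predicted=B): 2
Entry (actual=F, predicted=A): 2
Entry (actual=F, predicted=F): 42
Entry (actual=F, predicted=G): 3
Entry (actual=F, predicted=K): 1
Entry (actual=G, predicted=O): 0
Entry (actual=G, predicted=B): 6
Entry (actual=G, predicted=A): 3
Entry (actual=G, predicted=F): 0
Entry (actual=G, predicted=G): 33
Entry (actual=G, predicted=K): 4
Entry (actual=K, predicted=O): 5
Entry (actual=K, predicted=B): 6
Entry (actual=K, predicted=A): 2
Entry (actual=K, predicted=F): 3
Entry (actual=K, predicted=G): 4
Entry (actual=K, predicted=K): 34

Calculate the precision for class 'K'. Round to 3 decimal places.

One-vs-rest for 'K': TP = diagonal; FP = other classes predicted 'K'; FN = 'K' predicted as other.
precision = TP/(TP+FP).
K: TP=34, FP=0+2+4+1+4=11 → 34/45 = 0.7556

0.756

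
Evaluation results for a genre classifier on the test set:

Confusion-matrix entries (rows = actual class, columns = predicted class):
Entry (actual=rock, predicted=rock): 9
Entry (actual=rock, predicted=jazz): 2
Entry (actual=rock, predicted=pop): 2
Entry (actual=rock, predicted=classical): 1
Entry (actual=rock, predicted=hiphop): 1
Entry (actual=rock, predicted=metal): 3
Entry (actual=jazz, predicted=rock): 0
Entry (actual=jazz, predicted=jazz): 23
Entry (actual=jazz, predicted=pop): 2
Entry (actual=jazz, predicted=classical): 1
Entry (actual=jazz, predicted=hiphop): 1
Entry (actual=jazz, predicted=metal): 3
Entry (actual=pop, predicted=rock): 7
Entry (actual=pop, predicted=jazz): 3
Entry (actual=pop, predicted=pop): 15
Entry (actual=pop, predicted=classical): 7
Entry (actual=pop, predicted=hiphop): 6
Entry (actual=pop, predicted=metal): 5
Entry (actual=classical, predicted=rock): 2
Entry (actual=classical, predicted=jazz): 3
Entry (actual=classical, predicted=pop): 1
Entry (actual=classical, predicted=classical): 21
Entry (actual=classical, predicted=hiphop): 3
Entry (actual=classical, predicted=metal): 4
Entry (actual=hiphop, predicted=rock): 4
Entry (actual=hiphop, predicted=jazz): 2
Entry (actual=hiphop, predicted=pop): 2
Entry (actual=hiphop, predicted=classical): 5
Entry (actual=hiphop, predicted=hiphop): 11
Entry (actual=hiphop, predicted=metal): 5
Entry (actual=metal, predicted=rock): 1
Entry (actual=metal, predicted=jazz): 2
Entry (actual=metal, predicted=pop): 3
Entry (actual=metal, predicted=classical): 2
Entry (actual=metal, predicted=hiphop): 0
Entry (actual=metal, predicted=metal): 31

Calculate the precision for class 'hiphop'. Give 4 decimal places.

0.5000

One-vs-rest for 'hiphop': TP = diagonal; FP = other classes predicted 'hiphop'; FN = 'hiphop' predicted as other.
precision = TP/(TP+FP).
hiphop: TP=11, FP=1+1+6+3+0=11 → 11/22 = 0.50000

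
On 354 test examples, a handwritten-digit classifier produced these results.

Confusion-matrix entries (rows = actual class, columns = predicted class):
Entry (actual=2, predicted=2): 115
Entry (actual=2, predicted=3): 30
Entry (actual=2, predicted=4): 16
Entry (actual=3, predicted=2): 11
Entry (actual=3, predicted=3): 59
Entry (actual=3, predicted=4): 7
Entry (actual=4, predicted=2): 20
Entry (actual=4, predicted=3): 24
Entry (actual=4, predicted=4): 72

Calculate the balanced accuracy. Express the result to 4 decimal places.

Balanced accuracy = mean of per-class recall.
  2: recall = 115/161 = 0.71429
  3: recall = 59/77 = 0.76623
  4: recall = 72/116 = 0.62069
Mean = (0.71429 + 0.76623 + 0.62069) / 3 = 0.7004

0.7004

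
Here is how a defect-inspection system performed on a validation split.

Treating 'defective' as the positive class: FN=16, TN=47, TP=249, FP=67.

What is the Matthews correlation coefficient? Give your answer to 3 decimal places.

0.433

MCC = (TP·TN − FP·FN) / √((TP+FP)(TP+FN)(TN+FP)(TN+FN))
Numerator = 249·47 − 67·16 = 10631
Denominator = √(316·265·114·63) = √601420680 = 24523.8798
MCC = 10631 / 24523.8798 = 0.433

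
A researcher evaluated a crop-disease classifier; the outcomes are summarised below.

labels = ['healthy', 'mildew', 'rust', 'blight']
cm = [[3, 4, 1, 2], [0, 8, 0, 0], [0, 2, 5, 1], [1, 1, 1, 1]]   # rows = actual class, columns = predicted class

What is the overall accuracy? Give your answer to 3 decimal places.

Accuracy = trace / total = (3+8+5+1=17) / 30 = 17/30 = 0.567

0.567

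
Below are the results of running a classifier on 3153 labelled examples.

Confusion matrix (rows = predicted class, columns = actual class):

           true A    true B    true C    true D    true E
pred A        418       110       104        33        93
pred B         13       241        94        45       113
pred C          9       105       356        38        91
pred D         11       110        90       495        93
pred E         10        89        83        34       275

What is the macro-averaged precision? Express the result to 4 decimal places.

0.5603

Per-class precision (TP/(TP+FP)):
  A: TP=418, FP=110+104+33+93=340 → 418/758 = 0.55145
  B: TP=241, FP=13+94+45+113=265 → 241/506 = 0.47628
  C: TP=356, FP=9+105+38+91=243 → 356/599 = 0.59432
  D: TP=495, FP=11+110+90+93=304 → 495/799 = 0.61952
  E: TP=275, FP=10+89+83+34=216 → 275/491 = 0.56008
Macro-precision = mean = (0.55145 + 0.47628 + 0.59432 + 0.61952 + 0.56008) / 5 = 0.5603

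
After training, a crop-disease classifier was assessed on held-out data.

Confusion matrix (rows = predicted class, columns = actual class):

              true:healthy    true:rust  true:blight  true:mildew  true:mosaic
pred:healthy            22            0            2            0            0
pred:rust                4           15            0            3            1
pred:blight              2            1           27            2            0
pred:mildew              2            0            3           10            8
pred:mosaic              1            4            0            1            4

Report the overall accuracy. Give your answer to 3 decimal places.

Accuracy = trace / total = (22+15+27+10+4=78) / 112 = 78/112 = 0.696

0.696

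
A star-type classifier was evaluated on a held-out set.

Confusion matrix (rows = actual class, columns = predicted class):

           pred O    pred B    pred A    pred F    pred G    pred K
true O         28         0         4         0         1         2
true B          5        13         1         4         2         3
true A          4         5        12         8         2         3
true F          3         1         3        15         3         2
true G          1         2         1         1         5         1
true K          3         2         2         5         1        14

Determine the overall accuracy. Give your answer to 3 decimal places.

Accuracy = trace / total = (28+13+12+15+5+14=87) / 162 = 87/162 = 0.537

0.537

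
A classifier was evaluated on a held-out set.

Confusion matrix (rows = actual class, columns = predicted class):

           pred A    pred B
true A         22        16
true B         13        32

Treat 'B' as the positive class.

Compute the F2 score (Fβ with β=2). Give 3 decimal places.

Fβ = (1+β²)·TP / ((1+β²)·TP + β²·FN + FP), with β²=4
= 5·32 / (5·32 + 4·13 + 16) = 0.702

0.702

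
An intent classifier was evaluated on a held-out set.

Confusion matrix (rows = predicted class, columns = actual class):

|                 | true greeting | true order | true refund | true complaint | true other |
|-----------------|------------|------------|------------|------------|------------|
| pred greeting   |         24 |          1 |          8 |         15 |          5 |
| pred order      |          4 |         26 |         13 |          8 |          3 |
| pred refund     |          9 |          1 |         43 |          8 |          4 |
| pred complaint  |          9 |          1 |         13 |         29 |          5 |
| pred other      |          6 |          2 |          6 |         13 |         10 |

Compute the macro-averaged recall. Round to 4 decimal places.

Per-class recall (TP/(TP+FN)):
  greeting: TP=24, FN=4+9+9+6=28 → 24/52 = 0.46154
  order: TP=26, FN=1+1+1+2=5 → 26/31 = 0.83871
  refund: TP=43, FN=8+13+13+6=40 → 43/83 = 0.51807
  complaint: TP=29, FN=15+8+8+13=44 → 29/73 = 0.39726
  other: TP=10, FN=5+3+4+5=17 → 10/27 = 0.37037
Macro-recall = mean = (0.46154 + 0.83871 + 0.51807 + 0.39726 + 0.37037) / 5 = 0.5172

0.5172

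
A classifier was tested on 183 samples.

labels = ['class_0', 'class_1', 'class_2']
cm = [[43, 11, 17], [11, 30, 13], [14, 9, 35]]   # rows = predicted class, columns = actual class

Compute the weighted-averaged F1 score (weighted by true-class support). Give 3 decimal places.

Per-class F1 score (2·TP/(2·TP+FP+FN)):
  class_0: TP=43, FP=11+17=28, FN=11+14=25 → 86/139 = 0.6187
  class_1: TP=30, FP=11+13=24, FN=11+9=20 → 60/104 = 0.5769
  class_2: TP=35, FP=14+9=23, FN=17+13=30 → 70/123 = 0.5691
Weighted-F1 score = Σ (supportᵢ/N)·F1 scoreᵢ with N=183: (68/183)·0.6187 + (50/183)·0.5769 + (65/183)·0.5691 = 0.590

0.590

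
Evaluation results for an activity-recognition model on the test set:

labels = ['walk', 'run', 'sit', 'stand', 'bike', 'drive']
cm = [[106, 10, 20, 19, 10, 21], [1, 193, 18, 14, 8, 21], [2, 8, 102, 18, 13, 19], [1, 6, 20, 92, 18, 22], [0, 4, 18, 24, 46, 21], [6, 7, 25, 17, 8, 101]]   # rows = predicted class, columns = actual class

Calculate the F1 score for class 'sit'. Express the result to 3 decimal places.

Take TP from the diagonal, FP from the rest of the 'sit' prediction marginal, FN from the rest of the 'sit' actual marginal.
F1 score = 2·TP/(2·TP+FP+FN).
sit: TP=102, FP=2+8+18+13+19=60, FN=20+18+20+18+25=101 → 204/365 = 0.5589

0.559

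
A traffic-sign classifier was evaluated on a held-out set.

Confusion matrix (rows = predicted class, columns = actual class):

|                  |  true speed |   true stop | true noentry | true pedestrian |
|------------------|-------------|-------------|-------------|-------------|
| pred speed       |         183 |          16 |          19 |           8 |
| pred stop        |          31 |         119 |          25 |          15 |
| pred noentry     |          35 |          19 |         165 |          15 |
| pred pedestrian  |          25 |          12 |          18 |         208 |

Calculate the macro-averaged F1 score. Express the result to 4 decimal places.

Per-class F1 score (2·TP/(2·TP+FP+FN)):
  speed: TP=183, FP=16+19+8=43, FN=31+35+25=91 → 366/500 = 0.73200
  stop: TP=119, FP=31+25+15=71, FN=16+19+12=47 → 238/356 = 0.66854
  noentry: TP=165, FP=35+19+15=69, FN=19+25+18=62 → 330/461 = 0.71584
  pedestrian: TP=208, FP=25+12+18=55, FN=8+15+15=38 → 416/509 = 0.81729
Macro-F1 score = mean = (0.73200 + 0.66854 + 0.71584 + 0.81729) / 4 = 0.7334

0.7334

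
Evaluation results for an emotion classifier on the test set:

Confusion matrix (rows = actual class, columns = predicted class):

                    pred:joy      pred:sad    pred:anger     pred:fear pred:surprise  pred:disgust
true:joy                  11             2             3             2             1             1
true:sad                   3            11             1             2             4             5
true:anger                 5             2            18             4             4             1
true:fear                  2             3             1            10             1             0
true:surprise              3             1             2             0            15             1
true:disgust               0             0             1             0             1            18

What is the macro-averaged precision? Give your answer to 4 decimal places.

Per-class precision (TP/(TP+FP)):
  joy: TP=11, FP=3+5+2+3+0=13 → 11/24 = 0.45833
  sad: TP=11, FP=2+2+3+1+0=8 → 11/19 = 0.57895
  anger: TP=18, FP=3+1+1+2+1=8 → 18/26 = 0.69231
  fear: TP=10, FP=2+2+4+0+0=8 → 10/18 = 0.55556
  surprise: TP=15, FP=1+4+4+1+1=11 → 15/26 = 0.57692
  disgust: TP=18, FP=1+5+1+0+1=8 → 18/26 = 0.69231
Macro-precision = mean = (0.45833 + 0.57895 + 0.69231 + 0.55556 + 0.57692 + 0.69231) / 6 = 0.5924

0.5924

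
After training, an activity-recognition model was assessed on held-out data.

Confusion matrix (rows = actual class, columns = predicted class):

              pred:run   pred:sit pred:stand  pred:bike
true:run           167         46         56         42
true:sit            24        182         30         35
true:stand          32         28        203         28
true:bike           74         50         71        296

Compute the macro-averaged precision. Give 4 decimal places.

0.6148

Per-class precision (TP/(TP+FP)):
  run: TP=167, FP=24+32+74=130 → 167/297 = 0.56229
  sit: TP=182, FP=46+28+50=124 → 182/306 = 0.59477
  stand: TP=203, FP=56+30+71=157 → 203/360 = 0.56389
  bike: TP=296, FP=42+35+28=105 → 296/401 = 0.73815
Macro-precision = mean = (0.56229 + 0.59477 + 0.56389 + 0.73815) / 4 = 0.6148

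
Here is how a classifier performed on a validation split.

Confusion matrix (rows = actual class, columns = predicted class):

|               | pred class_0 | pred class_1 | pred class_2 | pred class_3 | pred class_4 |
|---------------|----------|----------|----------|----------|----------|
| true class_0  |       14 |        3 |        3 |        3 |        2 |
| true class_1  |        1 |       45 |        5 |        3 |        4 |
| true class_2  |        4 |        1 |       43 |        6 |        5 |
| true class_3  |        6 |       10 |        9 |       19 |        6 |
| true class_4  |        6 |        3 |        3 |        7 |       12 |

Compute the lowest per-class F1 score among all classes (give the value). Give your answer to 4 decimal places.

Per-class F1 score (2·TP/(2·TP+FP+FN)):
  class_0: TP=14, FP=1+4+6+6=17, FN=3+3+3+2=11 → 28/56 = 0.50000
  class_1: TP=45, FP=3+1+10+3=17, FN=1+5+3+4=13 → 90/120 = 0.75000
  class_2: TP=43, FP=3+5+9+3=20, FN=4+1+6+5=16 → 86/122 = 0.70492
  class_3: TP=19, FP=3+3+6+7=19, FN=6+10+9+6=31 → 38/88 = 0.43182
  class_4: TP=12, FP=2+4+5+6=17, FN=6+3+3+7=19 → 24/60 = 0.40000
Lowest is class 'class_4' with F1 score = 0.4000.

0.4000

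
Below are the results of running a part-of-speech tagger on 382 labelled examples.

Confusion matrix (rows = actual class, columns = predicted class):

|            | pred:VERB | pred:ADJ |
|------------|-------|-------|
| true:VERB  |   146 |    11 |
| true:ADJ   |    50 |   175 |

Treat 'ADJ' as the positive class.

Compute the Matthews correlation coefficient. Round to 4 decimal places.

0.6966

MCC = (TP·TN − FP·FN) / √((TP+FP)(TP+FN)(TN+FP)(TN+FN))
Numerator = 175·146 − 11·50 = 25000
Denominator = √(186·225·157·196) = √1287808200 = 35886.0446
MCC = 25000 / 35886.0446 = 0.6966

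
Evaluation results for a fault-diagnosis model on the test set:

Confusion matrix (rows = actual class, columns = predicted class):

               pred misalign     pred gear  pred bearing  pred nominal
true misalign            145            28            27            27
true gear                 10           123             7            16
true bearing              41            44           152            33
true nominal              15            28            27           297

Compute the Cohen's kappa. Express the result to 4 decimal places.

Observed agreement pₒ = trace/N = 717/1020 = 0.70294
Expected agreement pₑ = Σ (rowᵢ·colᵢ)/N² = (227·211 + 156·223 + 270·213 + 367·373)/1020² = 0.26633
κ = (pₒ − pₑ)/(1 − pₑ) = (0.70294 − 0.26633)/(1 − 0.26633) = 0.5951

0.5951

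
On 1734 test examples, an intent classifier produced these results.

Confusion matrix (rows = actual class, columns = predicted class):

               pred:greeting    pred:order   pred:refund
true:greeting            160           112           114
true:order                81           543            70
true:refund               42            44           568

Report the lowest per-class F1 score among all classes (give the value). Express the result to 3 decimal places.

Per-class F1 score (2·TP/(2·TP+FP+FN)):
  greeting: TP=160, FP=81+42=123, FN=112+114=226 → 320/669 = 0.4783
  order: TP=543, FP=112+44=156, FN=81+70=151 → 1086/1393 = 0.7796
  refund: TP=568, FP=114+70=184, FN=42+44=86 → 1136/1406 = 0.8080
Lowest is class 'greeting' with F1 score = 0.478.

0.478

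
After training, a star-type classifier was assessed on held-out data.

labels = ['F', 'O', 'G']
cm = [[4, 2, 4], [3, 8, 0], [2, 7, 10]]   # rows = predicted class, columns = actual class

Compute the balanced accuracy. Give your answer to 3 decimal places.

0.543

Balanced accuracy = mean of per-class recall.
  F: recall = 4/9 = 0.4444
  O: recall = 8/17 = 0.4706
  G: recall = 10/14 = 0.7143
Mean = (0.4444 + 0.4706 + 0.7143) / 3 = 0.543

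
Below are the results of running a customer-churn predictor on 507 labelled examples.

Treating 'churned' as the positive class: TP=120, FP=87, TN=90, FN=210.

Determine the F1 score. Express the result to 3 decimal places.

0.447

Precision = TP/(TP+FP) = 120/207 = 0.5797
Recall = TP/(TP+FN) = 120/330 = 0.3636
F1 = 2·TP/(2·TP+FP+FN) = 240/537 = 0.447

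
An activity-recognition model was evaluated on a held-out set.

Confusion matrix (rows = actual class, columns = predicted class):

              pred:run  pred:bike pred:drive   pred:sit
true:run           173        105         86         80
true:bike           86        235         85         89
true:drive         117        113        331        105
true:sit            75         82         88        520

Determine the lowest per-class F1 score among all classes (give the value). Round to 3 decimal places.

0.387

Per-class F1 score (2·TP/(2·TP+FP+FN)):
  run: TP=173, FP=86+117+75=278, FN=105+86+80=271 → 346/895 = 0.3866
  bike: TP=235, FP=105+113+82=300, FN=86+85+89=260 → 470/1030 = 0.4563
  drive: TP=331, FP=86+85+88=259, FN=117+113+105=335 → 662/1256 = 0.5271
  sit: TP=520, FP=80+89+105=274, FN=75+82+88=245 → 1040/1559 = 0.6671
Lowest is class 'run' with F1 score = 0.387.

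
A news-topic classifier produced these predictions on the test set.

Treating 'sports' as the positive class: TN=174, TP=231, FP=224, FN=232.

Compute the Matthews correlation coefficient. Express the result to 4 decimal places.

-0.0638

MCC = (TP·TN − FP·FN) / √((TP+FP)(TP+FN)(TN+FP)(TN+FN))
Numerator = 231·174 − 224·232 = -11774
Denominator = √(455·463·398·406) = √34040936020 = 184501.8591
MCC = -11774 / 184501.8591 = -0.0638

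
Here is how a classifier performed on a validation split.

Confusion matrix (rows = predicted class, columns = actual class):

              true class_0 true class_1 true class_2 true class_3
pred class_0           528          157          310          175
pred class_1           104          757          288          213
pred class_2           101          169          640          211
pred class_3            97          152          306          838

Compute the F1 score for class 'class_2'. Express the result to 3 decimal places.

0.480

F1 score = 2·TP/(2·TP+FP+FN).
class_2: TP=640, FP=101+169+211=481, FN=310+288+306=904 → 1280/2665 = 0.4803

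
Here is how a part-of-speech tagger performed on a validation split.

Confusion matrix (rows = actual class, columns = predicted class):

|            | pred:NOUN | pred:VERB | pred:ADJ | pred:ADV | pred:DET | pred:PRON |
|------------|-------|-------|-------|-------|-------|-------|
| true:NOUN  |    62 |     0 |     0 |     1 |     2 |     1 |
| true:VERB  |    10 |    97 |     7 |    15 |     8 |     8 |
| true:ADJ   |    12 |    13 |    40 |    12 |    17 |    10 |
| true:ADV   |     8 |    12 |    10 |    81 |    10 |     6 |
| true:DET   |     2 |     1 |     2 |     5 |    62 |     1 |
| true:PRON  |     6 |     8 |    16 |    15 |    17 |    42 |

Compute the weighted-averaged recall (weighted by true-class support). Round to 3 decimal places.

0.620

Per-class recall (TP/(TP+FN)):
  NOUN: TP=62, FN=0+0+1+2+1=4 → 62/66 = 0.9394
  VERB: TP=97, FN=10+7+15+8+8=48 → 97/145 = 0.6690
  ADJ: TP=40, FN=12+13+12+17+10=64 → 40/104 = 0.3846
  ADV: TP=81, FN=8+12+10+10+6=46 → 81/127 = 0.6378
  DET: TP=62, FN=2+1+2+5+1=11 → 62/73 = 0.8493
  PRON: TP=42, FN=6+8+16+15+17=62 → 42/104 = 0.4038
Weighted-recall = Σ (supportᵢ/N)·recallᵢ with N=619: (66/619)·0.9394 + (145/619)·0.6690 + (104/619)·0.3846 + (127/619)·0.6378 + (73/619)·0.8493 + (104/619)·0.4038 = 0.620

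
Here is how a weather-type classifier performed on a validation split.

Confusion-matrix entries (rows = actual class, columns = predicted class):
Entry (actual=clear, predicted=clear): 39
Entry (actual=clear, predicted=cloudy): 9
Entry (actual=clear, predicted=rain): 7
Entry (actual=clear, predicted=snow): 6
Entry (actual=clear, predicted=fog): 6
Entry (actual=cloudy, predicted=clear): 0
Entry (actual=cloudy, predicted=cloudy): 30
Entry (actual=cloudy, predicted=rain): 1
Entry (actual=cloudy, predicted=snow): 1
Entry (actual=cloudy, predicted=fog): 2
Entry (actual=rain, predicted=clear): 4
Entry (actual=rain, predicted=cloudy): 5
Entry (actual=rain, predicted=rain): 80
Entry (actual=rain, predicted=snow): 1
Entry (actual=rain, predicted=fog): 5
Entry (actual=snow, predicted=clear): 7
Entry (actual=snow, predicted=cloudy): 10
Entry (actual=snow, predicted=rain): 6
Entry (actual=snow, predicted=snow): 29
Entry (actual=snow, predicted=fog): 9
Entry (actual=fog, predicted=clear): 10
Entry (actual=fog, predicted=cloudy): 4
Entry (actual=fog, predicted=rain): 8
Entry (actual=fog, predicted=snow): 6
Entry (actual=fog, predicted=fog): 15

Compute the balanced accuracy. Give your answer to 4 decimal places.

0.6262

Balanced accuracy = mean of per-class recall.
  clear: recall = 39/67 = 0.58209
  cloudy: recall = 30/34 = 0.88235
  rain: recall = 80/95 = 0.84211
  snow: recall = 29/61 = 0.47541
  fog: recall = 15/43 = 0.34884
Mean = (0.58209 + 0.88235 + 0.84211 + 0.47541 + 0.34884) / 5 = 0.6262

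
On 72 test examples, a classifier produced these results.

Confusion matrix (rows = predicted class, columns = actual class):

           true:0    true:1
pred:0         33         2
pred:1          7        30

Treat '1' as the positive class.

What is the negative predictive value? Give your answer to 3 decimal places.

0.943

NPV = TN/(TN+FN) = 33/(33+2) = 0.943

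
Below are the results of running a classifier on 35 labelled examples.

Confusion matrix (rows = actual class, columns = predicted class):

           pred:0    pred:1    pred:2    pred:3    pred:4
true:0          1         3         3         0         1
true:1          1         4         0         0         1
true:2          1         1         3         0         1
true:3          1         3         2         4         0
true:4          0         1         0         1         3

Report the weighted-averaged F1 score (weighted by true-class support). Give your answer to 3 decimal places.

Per-class F1 score (2·TP/(2·TP+FP+FN)):
  0: TP=1, FP=1+1+1+0=3, FN=3+3+0+1=7 → 2/12 = 0.1667
  1: TP=4, FP=3+1+3+1=8, FN=1+0+0+1=2 → 8/18 = 0.4444
  2: TP=3, FP=3+0+2+0=5, FN=1+1+0+1=3 → 6/14 = 0.4286
  3: TP=4, FP=0+0+0+1=1, FN=1+3+2+0=6 → 8/15 = 0.5333
  4: TP=3, FP=1+1+1+0=3, FN=0+1+0+1=2 → 6/11 = 0.5455
Weighted-F1 score = Σ (supportᵢ/N)·F1 scoreᵢ with N=35: (8/35)·0.1667 + (6/35)·0.4444 + (6/35)·0.4286 + (10/35)·0.5333 + (5/35)·0.5455 = 0.418

0.418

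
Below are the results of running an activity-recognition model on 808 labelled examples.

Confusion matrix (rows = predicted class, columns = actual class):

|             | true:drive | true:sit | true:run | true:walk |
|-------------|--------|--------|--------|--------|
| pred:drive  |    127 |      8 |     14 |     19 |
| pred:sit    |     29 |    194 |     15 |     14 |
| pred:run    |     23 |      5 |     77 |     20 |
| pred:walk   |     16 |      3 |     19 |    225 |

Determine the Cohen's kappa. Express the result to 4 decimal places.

0.6876

Observed agreement pₒ = trace/N = 623/808 = 0.77104
Expected agreement pₑ = Σ (rowᵢ·colᵢ)/N² = (195·168 + 210·252 + 125·125 + 278·263)/808² = 0.26716
κ = (pₒ − pₑ)/(1 − pₑ) = (0.77104 − 0.26716)/(1 − 0.26716) = 0.6876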